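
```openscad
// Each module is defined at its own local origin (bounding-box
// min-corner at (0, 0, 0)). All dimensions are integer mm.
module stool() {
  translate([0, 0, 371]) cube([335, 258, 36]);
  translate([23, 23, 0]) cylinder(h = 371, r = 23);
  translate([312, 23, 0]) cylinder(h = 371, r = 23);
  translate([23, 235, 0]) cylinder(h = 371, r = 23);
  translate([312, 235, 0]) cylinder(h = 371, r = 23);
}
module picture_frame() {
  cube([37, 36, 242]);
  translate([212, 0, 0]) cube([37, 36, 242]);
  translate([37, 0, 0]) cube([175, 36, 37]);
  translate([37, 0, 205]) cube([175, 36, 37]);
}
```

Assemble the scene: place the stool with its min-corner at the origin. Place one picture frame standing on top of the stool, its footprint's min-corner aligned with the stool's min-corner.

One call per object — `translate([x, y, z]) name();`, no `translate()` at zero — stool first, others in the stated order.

stool();
translate([0, 0, 407]) picture_frame();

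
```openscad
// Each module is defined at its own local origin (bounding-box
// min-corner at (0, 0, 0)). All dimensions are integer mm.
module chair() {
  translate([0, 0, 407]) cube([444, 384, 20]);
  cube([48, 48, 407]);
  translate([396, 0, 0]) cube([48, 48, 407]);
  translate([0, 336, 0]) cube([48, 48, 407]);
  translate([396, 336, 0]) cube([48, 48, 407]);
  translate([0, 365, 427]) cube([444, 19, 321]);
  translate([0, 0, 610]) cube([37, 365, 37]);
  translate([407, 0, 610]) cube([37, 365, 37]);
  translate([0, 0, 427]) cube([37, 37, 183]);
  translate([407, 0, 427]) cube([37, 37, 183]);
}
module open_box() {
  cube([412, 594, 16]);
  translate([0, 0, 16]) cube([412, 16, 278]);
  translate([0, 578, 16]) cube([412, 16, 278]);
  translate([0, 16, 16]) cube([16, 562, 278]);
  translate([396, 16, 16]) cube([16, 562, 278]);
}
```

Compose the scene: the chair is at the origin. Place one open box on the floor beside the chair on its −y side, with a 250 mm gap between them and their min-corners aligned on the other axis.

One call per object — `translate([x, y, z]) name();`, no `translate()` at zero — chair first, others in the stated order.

chair();
translate([0, -844, 0]) open_box();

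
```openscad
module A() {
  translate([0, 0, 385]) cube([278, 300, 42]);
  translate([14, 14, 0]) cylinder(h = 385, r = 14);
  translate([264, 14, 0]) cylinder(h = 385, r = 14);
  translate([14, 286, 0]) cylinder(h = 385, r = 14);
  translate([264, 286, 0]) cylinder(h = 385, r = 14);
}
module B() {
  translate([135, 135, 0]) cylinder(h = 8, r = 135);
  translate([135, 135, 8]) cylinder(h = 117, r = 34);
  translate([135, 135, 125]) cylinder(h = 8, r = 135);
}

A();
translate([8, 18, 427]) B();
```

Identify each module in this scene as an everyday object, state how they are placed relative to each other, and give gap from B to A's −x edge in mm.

The spool's min-x is at 8; the stool's min-x is 0; gap = 8 mm.

A is a stool. B is a spool. The spool is on top of the stool. The gap from the spool to the stool's −x edge is 8 mm.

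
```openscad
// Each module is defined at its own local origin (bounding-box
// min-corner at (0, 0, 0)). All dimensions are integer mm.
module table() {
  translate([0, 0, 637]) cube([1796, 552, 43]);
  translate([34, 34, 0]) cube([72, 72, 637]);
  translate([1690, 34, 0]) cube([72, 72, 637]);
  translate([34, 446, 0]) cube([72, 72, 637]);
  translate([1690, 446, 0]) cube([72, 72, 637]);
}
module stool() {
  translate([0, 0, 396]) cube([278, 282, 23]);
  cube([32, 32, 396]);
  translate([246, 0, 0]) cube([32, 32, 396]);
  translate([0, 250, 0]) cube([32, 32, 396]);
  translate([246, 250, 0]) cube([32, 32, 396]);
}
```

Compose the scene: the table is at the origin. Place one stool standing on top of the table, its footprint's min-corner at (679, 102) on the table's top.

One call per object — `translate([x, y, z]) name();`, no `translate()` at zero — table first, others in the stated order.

table();
translate([679, 102, 680]) stool();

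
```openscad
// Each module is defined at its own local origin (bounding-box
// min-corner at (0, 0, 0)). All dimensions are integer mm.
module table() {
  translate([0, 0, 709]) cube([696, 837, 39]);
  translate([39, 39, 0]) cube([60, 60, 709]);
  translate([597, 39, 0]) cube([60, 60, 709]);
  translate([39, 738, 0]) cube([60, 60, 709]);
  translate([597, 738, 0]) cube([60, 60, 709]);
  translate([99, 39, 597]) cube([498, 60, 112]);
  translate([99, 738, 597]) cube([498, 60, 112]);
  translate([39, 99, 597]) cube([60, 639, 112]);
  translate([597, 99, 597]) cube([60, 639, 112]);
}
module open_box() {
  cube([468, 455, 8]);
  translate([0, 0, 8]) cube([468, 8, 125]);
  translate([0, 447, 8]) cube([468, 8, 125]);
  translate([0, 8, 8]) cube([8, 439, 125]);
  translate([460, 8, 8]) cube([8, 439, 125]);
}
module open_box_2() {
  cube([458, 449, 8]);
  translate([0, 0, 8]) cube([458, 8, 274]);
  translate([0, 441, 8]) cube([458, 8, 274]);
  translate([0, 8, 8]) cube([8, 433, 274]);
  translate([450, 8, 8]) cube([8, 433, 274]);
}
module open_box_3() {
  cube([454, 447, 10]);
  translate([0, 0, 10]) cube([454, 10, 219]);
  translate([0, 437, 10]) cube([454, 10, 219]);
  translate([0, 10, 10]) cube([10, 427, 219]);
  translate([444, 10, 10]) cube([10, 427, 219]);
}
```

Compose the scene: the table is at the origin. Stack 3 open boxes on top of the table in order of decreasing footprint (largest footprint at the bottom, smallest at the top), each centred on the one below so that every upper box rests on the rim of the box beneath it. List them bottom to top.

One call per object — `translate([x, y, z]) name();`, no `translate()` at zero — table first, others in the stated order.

table();
translate([114, 191, 748]) open_box();
translate([119, 194, 881]) open_box_2();
translate([121, 195, 1163]) open_box_3();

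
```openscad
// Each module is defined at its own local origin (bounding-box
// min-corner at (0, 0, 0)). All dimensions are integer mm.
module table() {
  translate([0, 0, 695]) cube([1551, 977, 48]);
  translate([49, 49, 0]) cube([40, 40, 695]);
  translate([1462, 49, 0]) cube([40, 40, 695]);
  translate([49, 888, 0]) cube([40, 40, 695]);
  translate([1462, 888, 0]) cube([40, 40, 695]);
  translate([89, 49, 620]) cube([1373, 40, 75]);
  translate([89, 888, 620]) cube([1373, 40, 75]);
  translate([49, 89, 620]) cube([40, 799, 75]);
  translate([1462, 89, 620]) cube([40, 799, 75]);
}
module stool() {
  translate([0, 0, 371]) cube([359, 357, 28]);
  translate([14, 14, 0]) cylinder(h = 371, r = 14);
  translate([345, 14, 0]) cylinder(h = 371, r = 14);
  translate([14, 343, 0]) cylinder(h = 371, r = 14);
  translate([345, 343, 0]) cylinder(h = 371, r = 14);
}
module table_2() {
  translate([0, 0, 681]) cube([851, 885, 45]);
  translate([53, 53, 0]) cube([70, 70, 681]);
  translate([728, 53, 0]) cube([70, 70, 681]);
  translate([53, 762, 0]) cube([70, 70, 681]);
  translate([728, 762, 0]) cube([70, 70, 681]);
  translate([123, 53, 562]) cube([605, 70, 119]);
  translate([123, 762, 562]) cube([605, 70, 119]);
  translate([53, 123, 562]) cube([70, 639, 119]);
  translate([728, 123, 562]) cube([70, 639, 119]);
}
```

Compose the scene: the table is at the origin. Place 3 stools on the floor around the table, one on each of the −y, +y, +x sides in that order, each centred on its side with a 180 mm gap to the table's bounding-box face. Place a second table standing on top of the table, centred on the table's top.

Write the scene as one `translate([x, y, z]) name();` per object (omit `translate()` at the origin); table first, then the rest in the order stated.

table();
translate([596, -537, 0]) stool();
translate([596, 1157, 0]) stool();
translate([1731, 310, 0]) stool();
translate([350, 46, 743]) table_2();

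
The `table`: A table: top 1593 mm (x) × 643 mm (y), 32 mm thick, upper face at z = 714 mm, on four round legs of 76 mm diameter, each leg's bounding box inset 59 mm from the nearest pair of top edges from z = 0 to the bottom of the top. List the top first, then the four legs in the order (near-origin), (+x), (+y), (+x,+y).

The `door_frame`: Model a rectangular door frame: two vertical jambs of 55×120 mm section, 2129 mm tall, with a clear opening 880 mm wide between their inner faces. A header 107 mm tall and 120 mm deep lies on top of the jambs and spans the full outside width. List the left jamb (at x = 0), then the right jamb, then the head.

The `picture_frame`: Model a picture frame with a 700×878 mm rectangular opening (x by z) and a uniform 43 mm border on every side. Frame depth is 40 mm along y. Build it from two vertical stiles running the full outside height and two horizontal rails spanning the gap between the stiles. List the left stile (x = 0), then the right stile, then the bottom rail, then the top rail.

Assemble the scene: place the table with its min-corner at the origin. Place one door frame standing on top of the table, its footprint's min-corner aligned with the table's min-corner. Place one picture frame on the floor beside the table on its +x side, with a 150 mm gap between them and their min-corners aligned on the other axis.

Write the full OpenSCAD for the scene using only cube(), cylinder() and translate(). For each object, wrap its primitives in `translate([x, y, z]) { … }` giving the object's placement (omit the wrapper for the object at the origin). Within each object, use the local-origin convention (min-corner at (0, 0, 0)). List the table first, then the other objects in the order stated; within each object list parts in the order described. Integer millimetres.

translate([0, 0, 682]) cube([1593, 643, 32]);
translate([97, 97, 0]) cylinder(h = 682, r = 38);
translate([1496, 97, 0]) cylinder(h = 682, r = 38);
translate([97, 546, 0]) cylinder(h = 682, r = 38);
translate([1496, 546, 0]) cylinder(h = 682, r = 38);
translate([0, 0, 714]) {
  cube([55, 120, 2129]);
  translate([935, 0, 0]) cube([55, 120, 2129]);
  translate([0, 0, 2129]) cube([990, 120, 107]);
}
translate([1743, 0, 0]) {
  cube([43, 40, 964]);
  translate([743, 0, 0]) cube([43, 40, 964]);
  translate([43, 0, 0]) cube([700, 40, 43]);
  translate([43, 0, 921]) cube([700, 40, 43]);
}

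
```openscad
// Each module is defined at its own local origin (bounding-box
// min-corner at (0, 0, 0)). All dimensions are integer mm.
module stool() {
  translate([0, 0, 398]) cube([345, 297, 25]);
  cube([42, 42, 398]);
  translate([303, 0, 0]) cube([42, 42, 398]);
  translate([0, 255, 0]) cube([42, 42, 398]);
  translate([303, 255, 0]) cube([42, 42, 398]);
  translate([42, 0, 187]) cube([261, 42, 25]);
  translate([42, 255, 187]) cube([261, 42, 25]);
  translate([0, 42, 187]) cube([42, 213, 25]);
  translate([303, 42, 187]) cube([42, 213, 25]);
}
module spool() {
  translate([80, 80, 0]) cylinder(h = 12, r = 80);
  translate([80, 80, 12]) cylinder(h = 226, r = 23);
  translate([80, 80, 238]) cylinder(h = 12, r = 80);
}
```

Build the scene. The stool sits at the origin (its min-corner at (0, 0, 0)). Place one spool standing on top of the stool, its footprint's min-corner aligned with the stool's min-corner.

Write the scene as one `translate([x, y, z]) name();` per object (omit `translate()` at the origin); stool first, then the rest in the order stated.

stool();
translate([0, 0, 423]) spool();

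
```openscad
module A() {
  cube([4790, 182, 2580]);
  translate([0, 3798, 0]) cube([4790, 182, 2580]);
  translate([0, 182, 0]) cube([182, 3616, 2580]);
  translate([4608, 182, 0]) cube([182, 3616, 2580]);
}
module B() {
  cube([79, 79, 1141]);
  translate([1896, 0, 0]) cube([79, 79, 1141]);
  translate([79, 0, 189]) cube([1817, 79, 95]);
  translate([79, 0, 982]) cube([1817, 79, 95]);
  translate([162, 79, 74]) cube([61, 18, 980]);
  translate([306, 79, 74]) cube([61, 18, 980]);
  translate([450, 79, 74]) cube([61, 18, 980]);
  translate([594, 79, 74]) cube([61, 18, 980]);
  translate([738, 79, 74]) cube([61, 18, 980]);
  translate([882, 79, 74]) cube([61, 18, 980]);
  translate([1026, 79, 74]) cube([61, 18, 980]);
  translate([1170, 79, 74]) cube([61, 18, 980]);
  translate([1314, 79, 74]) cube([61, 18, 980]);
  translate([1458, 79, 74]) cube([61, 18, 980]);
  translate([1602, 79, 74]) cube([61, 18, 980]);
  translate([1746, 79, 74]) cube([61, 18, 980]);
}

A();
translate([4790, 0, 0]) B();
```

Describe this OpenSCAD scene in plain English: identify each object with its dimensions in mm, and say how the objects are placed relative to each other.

A is the wall frame of a small rectangular building: four walls, each 2580 mm tall and 182 mm thick, enclosing a footprint 4790 mm (x) by 3980 mm (y) outside-to-outside, with no floor or roof. The front and back walls (the −y and +y sides) span the full width; the two side walls fit between them.

B is a fence section. Two 79×79 mm posts, 1141 mm tall, stand on the floor with a clear span of 1817 mm between their inner faces. Two horizontal rails of 79×95 mm section span the gap between the posts with their undersides at z = 189 mm and z = 982 mm, flush with the posts' −y face. 12 pickets, each 61 mm wide, 18 mm thick and 980 mm tall, are fixed to the +y face of the rails with their bottoms at z = 74 mm, evenly spaced across the span with equal gaps (rounded down to the nearest mm) at the −x end and between each pair — any rounding remainder accumulates at the +x end.

The fence section is against the house frame's +x side, with their −y faces flush.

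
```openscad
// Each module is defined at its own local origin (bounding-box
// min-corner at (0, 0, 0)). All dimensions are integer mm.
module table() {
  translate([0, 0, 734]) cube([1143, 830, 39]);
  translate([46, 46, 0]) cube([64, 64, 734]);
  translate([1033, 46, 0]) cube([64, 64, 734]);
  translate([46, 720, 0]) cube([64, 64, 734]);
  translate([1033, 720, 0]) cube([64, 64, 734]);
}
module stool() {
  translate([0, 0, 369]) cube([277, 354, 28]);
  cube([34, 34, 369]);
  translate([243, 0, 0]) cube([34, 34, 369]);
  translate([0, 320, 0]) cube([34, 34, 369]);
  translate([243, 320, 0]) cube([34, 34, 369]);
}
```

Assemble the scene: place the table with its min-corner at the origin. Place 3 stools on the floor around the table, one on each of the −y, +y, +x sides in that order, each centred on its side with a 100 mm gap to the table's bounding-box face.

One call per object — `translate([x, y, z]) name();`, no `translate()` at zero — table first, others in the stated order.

table();
translate([433, -454, 0]) stool();
translate([433, 930, 0]) stool();
translate([1243, 238, 0]) stool();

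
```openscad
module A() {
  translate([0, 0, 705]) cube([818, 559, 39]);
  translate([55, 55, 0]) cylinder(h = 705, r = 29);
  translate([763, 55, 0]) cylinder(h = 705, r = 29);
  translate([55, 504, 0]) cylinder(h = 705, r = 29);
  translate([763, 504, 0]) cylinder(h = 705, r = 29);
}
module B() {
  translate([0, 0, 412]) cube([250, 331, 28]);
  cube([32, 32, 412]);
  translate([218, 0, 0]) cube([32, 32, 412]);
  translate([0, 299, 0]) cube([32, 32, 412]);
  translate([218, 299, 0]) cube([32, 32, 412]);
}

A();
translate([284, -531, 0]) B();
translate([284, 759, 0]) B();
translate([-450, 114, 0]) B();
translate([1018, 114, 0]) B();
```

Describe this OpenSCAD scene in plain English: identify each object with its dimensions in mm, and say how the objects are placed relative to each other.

A is a table: top 818 mm (x) × 559 mm (y), 39 mm thick, upper face at z = 744 mm, on four round legs of 58 mm diameter, each leg's bounding box inset 26 mm from the nearest pair of top edges, running from z = 0 to the bottom of the top.

B is a four-legged stool. The seat is 250×331 mm, 28 mm thick, top at z = 440 mm. It stands on four square legs, each 32×32 mm in cross-section, from z = 0 to the seat underside, each flush with a corner of the seat.

Four stools sit around the table at the −y, +y, −x, +x sides.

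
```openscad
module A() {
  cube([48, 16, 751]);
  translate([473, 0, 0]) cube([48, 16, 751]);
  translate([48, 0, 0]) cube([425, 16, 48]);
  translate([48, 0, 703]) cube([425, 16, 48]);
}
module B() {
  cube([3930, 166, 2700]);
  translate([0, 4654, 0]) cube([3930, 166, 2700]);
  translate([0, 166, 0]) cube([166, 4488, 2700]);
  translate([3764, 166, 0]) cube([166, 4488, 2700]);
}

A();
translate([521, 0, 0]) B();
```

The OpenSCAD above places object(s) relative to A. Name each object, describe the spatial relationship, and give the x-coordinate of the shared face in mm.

A is a picture frame. B is a house frame. The house frame is against the picture frame's +x side, with their −y faces flush. The x-coordinate of the shared face is 521 mm.

The picture frame's +x face and the house frame's −x face are both at x = 521 mm.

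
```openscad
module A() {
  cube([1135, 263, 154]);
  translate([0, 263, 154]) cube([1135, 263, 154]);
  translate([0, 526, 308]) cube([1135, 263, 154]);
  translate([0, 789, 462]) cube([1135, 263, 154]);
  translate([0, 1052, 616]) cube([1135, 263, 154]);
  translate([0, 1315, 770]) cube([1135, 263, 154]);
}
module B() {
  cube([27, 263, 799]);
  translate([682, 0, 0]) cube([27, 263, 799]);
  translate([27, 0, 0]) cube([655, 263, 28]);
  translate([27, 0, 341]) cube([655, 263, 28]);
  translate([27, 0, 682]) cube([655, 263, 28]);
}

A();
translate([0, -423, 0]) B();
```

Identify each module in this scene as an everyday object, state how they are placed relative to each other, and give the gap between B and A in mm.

The bookshelf's nearest face is 160 mm from the staircase's −y face.

A is a staircase. B is a bookshelf. The bookshelf is on the floor beside the staircase on its −y side. The gap between the bookshelf and the staircase is 160 mm.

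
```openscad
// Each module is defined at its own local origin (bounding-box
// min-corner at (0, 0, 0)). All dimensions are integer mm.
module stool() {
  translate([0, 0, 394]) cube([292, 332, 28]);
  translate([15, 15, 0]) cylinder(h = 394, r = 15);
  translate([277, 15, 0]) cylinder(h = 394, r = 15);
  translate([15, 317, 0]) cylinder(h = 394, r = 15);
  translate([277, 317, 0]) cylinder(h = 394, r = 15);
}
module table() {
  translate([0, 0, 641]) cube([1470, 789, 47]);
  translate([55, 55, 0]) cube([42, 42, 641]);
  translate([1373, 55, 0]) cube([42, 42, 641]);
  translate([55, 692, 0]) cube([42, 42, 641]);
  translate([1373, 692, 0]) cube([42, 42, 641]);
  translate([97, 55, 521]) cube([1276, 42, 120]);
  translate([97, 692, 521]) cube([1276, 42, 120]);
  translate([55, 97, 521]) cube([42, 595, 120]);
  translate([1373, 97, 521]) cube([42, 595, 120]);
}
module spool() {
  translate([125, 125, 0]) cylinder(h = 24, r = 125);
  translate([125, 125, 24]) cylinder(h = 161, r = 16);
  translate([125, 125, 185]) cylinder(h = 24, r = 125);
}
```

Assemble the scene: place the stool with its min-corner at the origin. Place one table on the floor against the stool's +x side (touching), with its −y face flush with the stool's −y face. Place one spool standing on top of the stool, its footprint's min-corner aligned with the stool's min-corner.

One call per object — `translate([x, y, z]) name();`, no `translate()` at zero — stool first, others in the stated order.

stool();
translate([292, 0, 0]) table();
translate([0, 0, 422]) spool();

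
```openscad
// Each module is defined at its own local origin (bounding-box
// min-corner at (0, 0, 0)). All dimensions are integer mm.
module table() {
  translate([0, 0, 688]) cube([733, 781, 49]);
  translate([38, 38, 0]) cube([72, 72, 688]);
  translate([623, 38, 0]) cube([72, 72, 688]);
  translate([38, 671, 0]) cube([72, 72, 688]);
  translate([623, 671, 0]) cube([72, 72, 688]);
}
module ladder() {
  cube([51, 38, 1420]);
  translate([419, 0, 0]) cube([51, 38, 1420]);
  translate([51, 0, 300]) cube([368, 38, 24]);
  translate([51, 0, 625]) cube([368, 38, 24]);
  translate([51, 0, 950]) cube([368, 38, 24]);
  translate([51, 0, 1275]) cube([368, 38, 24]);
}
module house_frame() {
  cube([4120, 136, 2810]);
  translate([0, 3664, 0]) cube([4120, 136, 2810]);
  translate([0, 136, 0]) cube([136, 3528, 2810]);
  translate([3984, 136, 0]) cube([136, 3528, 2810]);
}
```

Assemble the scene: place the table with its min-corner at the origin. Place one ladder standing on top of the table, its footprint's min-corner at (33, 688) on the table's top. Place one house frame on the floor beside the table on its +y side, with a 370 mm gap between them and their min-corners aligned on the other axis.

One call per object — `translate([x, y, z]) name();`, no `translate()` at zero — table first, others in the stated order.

table();
translate([33, 688, 737]) ladder();
translate([0, 1151, 0]) house_frame();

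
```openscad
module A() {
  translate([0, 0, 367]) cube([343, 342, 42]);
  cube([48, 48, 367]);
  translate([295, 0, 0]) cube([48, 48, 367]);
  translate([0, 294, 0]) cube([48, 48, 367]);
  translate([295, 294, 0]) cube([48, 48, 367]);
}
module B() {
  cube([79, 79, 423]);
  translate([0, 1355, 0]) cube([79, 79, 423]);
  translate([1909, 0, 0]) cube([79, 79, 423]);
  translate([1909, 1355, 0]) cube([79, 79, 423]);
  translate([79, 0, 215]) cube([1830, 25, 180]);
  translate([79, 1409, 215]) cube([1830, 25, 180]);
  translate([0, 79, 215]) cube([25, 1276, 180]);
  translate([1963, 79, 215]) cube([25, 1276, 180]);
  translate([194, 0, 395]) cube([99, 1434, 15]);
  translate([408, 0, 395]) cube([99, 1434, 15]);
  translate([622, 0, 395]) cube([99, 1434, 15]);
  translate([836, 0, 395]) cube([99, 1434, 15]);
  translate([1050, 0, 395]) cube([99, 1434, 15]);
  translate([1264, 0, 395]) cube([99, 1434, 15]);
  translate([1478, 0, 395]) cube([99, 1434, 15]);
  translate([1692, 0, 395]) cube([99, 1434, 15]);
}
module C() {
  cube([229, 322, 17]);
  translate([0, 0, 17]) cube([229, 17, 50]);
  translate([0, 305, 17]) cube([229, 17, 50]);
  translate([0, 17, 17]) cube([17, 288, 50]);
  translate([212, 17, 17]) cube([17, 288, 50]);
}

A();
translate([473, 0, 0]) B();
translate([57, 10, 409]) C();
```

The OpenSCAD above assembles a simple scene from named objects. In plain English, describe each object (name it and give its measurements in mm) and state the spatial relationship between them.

A is a four-legged stool. The seat is 343×342 mm, 42 mm thick, top at z = 409 mm. It stands on four square legs, each 48×48 mm in cross-section, from z = 0 to the seat underside, each flush with a corner of the seat.

B is a bed frame 1988 mm long (x) by 1434 mm wide (y). Four 79×79 mm corner posts, 423 mm tall, at the corners of the footprint. Four rails of 25 mm thickness and 180 mm height run between adjacent posts with their undersides at z = 215 mm, their outer faces flush with the outside of the frame (the two x-running rails run between the posts' inner faces; the two y-running rails run between the posts' inner faces). 8 slats, each 99 mm wide (x) and 15 mm thick, lie across the top of the two x-running rails, running the full 1434 mm width of the frame in y; the slats are evenly spaced along x between the inner faces of the end posts with equal gaps (rounded down to the nearest mm) at the −x end and between each pair — any rounding remainder accumulates at the +x end.

C is an open storage box with external size 229×322×67 mm and wall thickness 17 mm (the base is also 17 mm thick). The base covers the whole footprint; the four walls stand on the base, with the y-facing walls full-width and the x-facing walls fitting between their inner faces.

The bed frame is on the floor beside the stool on its +x side. The open box is on top of the stool, centred.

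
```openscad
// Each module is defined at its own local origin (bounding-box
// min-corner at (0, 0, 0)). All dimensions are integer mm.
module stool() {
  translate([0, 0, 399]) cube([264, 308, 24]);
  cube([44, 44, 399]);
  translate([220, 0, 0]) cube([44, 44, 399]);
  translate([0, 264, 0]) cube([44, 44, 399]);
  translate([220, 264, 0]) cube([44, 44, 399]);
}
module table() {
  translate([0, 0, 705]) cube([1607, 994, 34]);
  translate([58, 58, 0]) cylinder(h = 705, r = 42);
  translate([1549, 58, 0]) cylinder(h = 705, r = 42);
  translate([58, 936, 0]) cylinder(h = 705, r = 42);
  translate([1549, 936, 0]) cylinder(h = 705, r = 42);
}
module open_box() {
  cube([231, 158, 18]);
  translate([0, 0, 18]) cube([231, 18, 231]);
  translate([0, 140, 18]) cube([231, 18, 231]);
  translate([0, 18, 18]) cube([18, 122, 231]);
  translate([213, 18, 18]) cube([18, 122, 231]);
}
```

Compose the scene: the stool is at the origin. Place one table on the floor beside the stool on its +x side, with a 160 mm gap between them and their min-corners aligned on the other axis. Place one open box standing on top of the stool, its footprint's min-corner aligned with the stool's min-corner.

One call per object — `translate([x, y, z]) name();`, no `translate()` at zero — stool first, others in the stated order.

stool();
translate([424, 0, 0]) table();
translate([0, 0, 423]) open_box();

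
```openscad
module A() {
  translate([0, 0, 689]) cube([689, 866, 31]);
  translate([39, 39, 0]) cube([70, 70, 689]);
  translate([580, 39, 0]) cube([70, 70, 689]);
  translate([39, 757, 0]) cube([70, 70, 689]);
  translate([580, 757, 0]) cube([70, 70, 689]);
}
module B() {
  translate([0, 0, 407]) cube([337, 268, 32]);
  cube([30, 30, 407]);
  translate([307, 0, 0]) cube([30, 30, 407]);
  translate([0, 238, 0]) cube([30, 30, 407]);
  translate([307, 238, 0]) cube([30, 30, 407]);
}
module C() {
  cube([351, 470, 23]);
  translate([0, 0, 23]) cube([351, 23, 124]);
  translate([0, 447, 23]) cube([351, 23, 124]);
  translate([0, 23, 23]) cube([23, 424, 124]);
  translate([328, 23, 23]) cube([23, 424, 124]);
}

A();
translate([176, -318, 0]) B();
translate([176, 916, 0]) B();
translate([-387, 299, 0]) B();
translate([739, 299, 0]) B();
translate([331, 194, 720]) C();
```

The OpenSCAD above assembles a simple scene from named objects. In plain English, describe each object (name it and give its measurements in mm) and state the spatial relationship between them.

A is a rectangular dining table. The top is 689×866×31 mm with its upper surface at z = 720 mm. It stands on four 70×70 mm square legs, each inset 39 mm from the nearest pair of top edges, running from the floor to the underside of the top.

B is a four-legged stool. The seat is 337×268 mm, 32 mm thick, top at z = 439 mm. It stands on four square legs, each 30×30 mm in cross-section, from z = 0 to the seat underside, each flush with a corner of the seat.

C is an open-topped rectangular box: outside dimensions 351×470×147 mm, with a uniform wall and base thickness of 23 mm. The base is a full 351×470 slab on the floor; four walls sit on top of the base. The front and back walls (the −y and +y sides) span the full width; the two side walls fit between them.

Four stools sit around the table at the −y, +y, −x, +x sides. The open box is on top of the table.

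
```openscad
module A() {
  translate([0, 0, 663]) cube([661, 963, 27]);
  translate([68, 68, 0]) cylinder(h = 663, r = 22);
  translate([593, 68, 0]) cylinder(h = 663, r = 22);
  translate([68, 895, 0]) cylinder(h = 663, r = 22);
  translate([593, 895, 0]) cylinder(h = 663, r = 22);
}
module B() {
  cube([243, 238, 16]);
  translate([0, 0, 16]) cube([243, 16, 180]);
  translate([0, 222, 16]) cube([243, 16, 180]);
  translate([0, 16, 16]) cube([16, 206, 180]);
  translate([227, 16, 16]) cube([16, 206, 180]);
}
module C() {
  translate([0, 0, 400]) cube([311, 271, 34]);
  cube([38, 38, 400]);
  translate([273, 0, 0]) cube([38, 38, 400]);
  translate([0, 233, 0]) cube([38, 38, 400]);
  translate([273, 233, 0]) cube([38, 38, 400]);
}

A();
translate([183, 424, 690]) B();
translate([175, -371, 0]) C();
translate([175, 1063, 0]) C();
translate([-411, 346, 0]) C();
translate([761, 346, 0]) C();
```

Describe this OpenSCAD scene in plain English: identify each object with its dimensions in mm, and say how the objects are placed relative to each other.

A is a table: top 661 mm (x) × 963 mm (y), 27 mm thick, upper face at z = 690 mm, on four round legs of 44 mm diameter, each leg's bounding box inset 46 mm from the nearest pair of top edges, running from z = 0 to the bottom of the top.

B is an open storage box with external size 243×238×196 mm and wall thickness 16 mm (the base is also 16 mm thick). The base covers the whole footprint; the four walls stand on the base, with the y-facing walls full-width and the x-facing walls fitting between their inner faces.

C is a four-legged stool. The seat is a 311×271×34 mm slab whose top surface is at z = 434 mm; four square legs, each 38×38 mm in cross-section, run from the floor (z = 0) to the underside of the seat, each flush with a corner of the seat.

The open box is on top of the table. Four stools sit around the table at the −y, +y, −x, +x sides.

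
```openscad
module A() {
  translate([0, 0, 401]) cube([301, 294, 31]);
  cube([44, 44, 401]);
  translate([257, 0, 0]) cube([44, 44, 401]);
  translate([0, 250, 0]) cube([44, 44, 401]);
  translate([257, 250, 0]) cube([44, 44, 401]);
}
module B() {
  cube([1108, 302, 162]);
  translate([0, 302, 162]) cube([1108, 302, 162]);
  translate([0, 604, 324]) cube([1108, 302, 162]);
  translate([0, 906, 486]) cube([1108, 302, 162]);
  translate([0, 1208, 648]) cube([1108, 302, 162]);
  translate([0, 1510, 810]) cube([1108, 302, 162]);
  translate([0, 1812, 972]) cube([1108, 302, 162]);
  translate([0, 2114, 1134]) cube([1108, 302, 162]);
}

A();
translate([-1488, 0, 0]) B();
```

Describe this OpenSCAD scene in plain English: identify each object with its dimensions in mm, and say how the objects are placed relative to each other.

A is a simple wooden stool: a rectangular seat 301 mm (x) by 294 mm (y), 31 mm thick, top face at z = 432 mm, on four square legs, each 44×44 mm in cross-section. The legs rest on z = 0, each flush with a corner of the seat.

B is a straight staircase of 8 solid steps. Each step is 1108 mm wide (x), 302 mm deep (y, the going) and 162 mm tall (the rise). The first step rests on the floor; each subsequent step sits one going further in +y and one rise higher in +z, directly behind and above the previous step with no overlap.

The staircase is on the floor beside the stool on its −x side.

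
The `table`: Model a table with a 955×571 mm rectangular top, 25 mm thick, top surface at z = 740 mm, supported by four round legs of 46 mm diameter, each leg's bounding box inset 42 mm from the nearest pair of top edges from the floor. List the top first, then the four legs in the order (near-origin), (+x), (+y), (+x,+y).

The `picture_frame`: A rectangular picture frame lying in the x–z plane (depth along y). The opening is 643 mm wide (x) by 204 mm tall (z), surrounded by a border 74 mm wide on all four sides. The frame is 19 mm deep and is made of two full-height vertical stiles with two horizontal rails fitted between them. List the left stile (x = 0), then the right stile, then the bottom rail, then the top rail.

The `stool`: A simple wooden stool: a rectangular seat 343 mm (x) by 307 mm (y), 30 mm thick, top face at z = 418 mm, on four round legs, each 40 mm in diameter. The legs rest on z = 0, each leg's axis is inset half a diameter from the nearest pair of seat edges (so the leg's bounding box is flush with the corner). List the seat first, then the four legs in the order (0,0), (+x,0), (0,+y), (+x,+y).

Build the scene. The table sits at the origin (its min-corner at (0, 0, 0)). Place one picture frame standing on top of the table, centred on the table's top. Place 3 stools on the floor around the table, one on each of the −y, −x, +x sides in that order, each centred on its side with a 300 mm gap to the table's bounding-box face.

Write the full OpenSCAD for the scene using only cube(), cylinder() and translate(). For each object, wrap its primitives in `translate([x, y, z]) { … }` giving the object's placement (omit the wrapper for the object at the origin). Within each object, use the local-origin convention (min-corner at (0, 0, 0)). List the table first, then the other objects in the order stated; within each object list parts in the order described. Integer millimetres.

translate([0, 0, 715]) cube([955, 571, 25]);
translate([65, 65, 0]) cylinder(h = 715, r = 23);
translate([890, 65, 0]) cylinder(h = 715, r = 23);
translate([65, 506, 0]) cylinder(h = 715, r = 23);
translate([890, 506, 0]) cylinder(h = 715, r = 23);
translate([82, 276, 740]) {
  cube([74, 19, 352]);
  translate([717, 0, 0]) cube([74, 19, 352]);
  translate([74, 0, 0]) cube([643, 19, 74]);
  translate([74, 0, 278]) cube([643, 19, 74]);
}
translate([306, -607, 0]) {
  translate([0, 0, 388]) cube([343, 307, 30]);
  translate([20, 20, 0]) cylinder(h = 388, r = 20);
  translate([323, 20, 0]) cylinder(h = 388, r = 20);
  translate([20, 287, 0]) cylinder(h = 388, r = 20);
  translate([323, 287, 0]) cylinder(h = 388, r = 20);
}
translate([-643, 132, 0]) {
  translate([0, 0, 388]) cube([343, 307, 30]);
  translate([20, 20, 0]) cylinder(h = 388, r = 20);
  translate([323, 20, 0]) cylinder(h = 388, r = 20);
  translate([20, 287, 0]) cylinder(h = 388, r = 20);
  translate([323, 287, 0]) cylinder(h = 388, r = 20);
}
translate([1255, 132, 0]) {
  translate([0, 0, 388]) cube([343, 307, 30]);
  translate([20, 20, 0]) cylinder(h = 388, r = 20);
  translate([323, 20, 0]) cylinder(h = 388, r = 20);
  translate([20, 287, 0]) cylinder(h = 388, r = 20);
  translate([323, 287, 0]) cylinder(h = 388, r = 20);
}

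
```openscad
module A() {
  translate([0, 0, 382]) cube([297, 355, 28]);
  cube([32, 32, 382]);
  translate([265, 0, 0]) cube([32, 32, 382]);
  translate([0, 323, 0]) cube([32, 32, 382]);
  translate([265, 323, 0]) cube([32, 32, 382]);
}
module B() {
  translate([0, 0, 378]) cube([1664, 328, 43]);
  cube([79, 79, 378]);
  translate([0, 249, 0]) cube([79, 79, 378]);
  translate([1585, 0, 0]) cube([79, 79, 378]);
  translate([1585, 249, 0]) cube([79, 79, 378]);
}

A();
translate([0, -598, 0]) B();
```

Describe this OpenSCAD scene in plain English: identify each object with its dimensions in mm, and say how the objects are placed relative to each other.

A is a four-legged stool. The seat is a 297×355×28 mm slab whose top surface is at z = 410 mm; four square legs, each 32×32 mm in cross-section, run from the floor (z = 0) to the underside of the seat, each flush with a corner of the seat.

B is a long wooden bench with a 1664 mm (x) × 328 mm (y) seat, 43 mm thick, its top surface 421 mm above the floor. Four 79 mm square legs at the seat corners, flush with the edges, run from z = 0 to the seat underside.

The bench is on the floor beside the stool on its −y side.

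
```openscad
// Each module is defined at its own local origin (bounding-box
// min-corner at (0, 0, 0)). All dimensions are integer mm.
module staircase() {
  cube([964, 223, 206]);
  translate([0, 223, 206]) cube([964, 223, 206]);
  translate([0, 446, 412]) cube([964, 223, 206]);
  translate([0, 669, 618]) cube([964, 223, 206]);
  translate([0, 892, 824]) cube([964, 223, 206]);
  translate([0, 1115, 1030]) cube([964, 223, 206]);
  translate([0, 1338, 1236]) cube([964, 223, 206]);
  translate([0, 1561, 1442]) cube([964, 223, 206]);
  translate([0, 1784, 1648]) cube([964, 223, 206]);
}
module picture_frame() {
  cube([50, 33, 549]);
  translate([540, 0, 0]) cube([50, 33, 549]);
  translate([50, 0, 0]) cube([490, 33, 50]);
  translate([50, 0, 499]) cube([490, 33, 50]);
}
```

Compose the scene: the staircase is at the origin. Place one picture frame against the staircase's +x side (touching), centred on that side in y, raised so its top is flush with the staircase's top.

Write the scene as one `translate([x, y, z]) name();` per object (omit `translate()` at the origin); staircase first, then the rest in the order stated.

staircase();
translate([964, 987, 1305]) picture_frame();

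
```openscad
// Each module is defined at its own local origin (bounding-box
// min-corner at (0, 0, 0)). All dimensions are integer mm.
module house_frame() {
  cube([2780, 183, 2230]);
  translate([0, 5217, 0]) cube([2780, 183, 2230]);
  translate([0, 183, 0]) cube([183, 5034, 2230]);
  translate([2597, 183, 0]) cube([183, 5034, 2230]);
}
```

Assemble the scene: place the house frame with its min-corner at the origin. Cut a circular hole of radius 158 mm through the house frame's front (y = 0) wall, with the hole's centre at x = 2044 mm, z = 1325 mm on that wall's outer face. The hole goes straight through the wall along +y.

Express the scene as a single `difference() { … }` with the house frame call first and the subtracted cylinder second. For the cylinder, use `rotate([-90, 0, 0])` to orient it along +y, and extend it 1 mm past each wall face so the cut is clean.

difference() {
  house_frame();
  translate([2044, -1, 1325]) rotate([-90, 0, 0]) cylinder(h = 185, r = 158);
}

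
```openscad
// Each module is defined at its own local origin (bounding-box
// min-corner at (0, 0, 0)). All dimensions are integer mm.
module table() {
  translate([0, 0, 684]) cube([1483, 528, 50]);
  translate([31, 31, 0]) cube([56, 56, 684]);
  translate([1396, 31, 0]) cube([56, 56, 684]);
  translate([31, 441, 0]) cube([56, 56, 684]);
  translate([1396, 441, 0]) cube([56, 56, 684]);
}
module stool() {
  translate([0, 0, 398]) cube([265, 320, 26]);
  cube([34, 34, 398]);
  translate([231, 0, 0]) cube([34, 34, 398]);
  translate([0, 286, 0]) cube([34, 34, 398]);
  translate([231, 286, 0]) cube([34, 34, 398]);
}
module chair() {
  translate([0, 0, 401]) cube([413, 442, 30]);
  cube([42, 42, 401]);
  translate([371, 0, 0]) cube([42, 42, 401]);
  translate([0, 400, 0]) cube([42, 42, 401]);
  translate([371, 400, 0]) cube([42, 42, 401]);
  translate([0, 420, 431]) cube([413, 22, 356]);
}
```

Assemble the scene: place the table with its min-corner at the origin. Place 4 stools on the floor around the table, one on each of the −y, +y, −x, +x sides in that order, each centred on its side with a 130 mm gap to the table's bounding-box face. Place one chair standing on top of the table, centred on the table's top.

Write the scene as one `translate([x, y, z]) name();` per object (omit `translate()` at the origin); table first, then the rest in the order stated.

table();
translate([609, -450, 0]) stool();
translate([609, 658, 0]) stool();
translate([-395, 104, 0]) stool();
translate([1613, 104, 0]) stool();
translate([535, 43, 734]) chair();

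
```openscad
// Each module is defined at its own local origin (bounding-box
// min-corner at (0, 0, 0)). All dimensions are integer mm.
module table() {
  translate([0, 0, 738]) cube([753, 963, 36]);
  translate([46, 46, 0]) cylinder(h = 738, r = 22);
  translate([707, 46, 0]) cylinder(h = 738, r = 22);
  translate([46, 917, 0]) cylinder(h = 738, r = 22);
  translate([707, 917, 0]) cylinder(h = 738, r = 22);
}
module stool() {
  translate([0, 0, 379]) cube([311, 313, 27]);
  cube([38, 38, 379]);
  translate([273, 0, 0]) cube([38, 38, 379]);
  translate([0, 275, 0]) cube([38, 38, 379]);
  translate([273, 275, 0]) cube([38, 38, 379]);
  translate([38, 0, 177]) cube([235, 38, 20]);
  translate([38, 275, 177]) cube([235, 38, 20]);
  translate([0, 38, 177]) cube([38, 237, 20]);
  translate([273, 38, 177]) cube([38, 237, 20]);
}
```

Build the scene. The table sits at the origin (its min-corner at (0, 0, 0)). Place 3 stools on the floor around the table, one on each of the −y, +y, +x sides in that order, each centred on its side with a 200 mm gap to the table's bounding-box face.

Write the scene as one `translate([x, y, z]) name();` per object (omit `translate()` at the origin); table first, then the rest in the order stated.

table();
translate([221, -513, 0]) stool();
translate([221, 1163, 0]) stool();
translate([953, 325, 0]) stool();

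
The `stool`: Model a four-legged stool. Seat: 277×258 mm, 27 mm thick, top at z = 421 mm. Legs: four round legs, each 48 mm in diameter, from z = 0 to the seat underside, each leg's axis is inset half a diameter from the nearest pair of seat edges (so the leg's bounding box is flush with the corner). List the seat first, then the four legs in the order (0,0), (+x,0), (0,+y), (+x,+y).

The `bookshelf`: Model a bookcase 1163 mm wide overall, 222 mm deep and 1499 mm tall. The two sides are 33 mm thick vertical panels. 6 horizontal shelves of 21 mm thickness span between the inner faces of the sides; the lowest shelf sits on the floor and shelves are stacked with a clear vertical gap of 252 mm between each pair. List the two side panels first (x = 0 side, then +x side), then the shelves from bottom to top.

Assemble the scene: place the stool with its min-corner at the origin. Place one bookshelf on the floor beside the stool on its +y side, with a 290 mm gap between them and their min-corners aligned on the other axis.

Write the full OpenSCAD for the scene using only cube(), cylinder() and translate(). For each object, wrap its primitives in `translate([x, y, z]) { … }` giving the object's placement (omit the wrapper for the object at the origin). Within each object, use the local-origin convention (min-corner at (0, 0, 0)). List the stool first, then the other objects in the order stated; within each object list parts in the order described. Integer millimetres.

translate([0, 0, 394]) cube([277, 258, 27]);
translate([24, 24, 0]) cylinder(h = 394, r = 24);
translate([253, 24, 0]) cylinder(h = 394, r = 24);
translate([24, 234, 0]) cylinder(h = 394, r = 24);
translate([253, 234, 0]) cylinder(h = 394, r = 24);
translate([0, 548, 0]) {
  cube([33, 222, 1499]);
  translate([1130, 0, 0]) cube([33, 222, 1499]);
  translate([33, 0, 0]) cube([1097, 222, 21]);
  translate([33, 0, 273]) cube([1097, 222, 21]);
  translate([33, 0, 546]) cube([1097, 222, 21]);
  translate([33, 0, 819]) cube([1097, 222, 21]);
  translate([33, 0, 1092]) cube([1097, 222, 21]);
  translate([33, 0, 1365]) cube([1097, 222, 21]);
}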